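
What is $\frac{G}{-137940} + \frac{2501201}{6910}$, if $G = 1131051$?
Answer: $\frac{591579129}{1672220} \approx 353.77$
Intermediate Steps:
$\frac{G}{-137940} + \frac{2501201}{6910} = \frac{1131051}{-137940} + \frac{2501201}{6910} = 1131051 \left(- \frac{1}{137940}\right) + 2501201 \cdot \frac{1}{6910} = - \frac{19843}{2420} + \frac{2501201}{6910} = \frac{591579129}{1672220}$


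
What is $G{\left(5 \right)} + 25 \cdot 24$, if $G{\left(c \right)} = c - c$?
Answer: $600$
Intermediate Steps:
$G{\left(c \right)} = 0$
$G{\left(5 \right)} + 25 \cdot 24 = 0 + 25 \cdot 24 = 0 + 600 = 600$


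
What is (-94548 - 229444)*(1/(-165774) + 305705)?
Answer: -8209623676615324/82887 ≈ -9.9046e+10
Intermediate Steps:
(-94548 - 229444)*(1/(-165774) + 305705) = -323992*(-1/165774 + 305705) = -323992*50677940669/165774 = -8209623676615324/82887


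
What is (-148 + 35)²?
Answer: 12769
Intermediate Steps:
(-148 + 35)² = (-113)² = 12769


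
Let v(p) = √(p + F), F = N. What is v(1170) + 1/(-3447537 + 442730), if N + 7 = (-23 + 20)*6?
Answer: -1/3004807 + √1145 ≈ 33.838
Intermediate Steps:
N = -25 (N = -7 + (-23 + 20)*6 = -7 - 3*6 = -7 - 18 = -25)
F = -25
v(p) = √(-25 + p) (v(p) = √(p - 25) = √(-25 + p))
v(1170) + 1/(-3447537 + 442730) = √(-25 + 1170) + 1/(-3447537 + 442730) = √1145 + 1/(-3004807) = √1145 - 1/3004807 = -1/3004807 + √1145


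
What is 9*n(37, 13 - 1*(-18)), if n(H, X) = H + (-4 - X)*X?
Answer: -9432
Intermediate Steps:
n(H, X) = H + X*(-4 - X)
9*n(37, 13 - 1*(-18)) = 9*(37 - (13 - 1*(-18))² - 4*(13 - 1*(-18))) = 9*(37 - (13 + 18)² - 4*(13 + 18)) = 9*(37 - 1*31² - 4*31) = 9*(37 - 1*961 - 124) = 9*(37 - 961 - 124) = 9*(-1048) = -9432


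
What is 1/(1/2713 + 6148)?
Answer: 2713/16679525 ≈ 0.00016265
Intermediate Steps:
1/(1/2713 + 6148) = 1/(16679525/2713) = 2713/16679525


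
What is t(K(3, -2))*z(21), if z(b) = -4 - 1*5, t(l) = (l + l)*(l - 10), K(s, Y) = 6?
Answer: 432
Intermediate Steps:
t(l) = 2*l*(-10 + l) (t(l) = (2*l)*(-10 + l) = 2*l*(-10 + l))
z(b) = -9 (z(b) = -4 - 5 = -9)
t(K(3, -2))*z(21) = (2*6*(-10 + 6))*(-9) = (2*6*(-4))*(-9) = -48*(-9) = 432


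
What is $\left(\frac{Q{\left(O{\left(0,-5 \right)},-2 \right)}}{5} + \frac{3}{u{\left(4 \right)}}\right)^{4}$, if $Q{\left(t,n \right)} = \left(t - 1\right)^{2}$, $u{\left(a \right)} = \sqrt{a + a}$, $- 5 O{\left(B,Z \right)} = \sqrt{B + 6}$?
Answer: $\frac{\left(4 \left(5 + \sqrt{6}\right)^{2} + 375 \sqrt{2}\right)^{4}}{62500000000} \approx 5.1252$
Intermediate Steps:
$O{\left(B,Z \right)} = - \frac{\sqrt{6 + B}}{5}$ ($O{\left(B,Z \right)} = - \frac{\sqrt{B + 6}}{5} = - \frac{\sqrt{6 + B}}{5}$)
$u{\left(a \right)} = \sqrt{2} \sqrt{a}$ ($u{\left(a \right)} = \sqrt{2 a} = \sqrt{2} \sqrt{a}$)
$Q{\left(t,n \right)} = \left(-1 + t\right)^{2}$
$\left(\frac{Q{\left(O{\left(0,-5 \right)},-2 \right)}}{5} + \frac{3}{u{\left(4 \right)}}\right)^{4} = \left(\frac{\left(-1 - \frac{\sqrt{6 + 0}}{5}\right)^{2}}{5} + \frac{3}{\sqrt{2} \sqrt{4}}\right)^{4} = \left(\left(-1 - \frac{\sqrt{6}}{5}\right)^{2} \cdot \frac{1}{5} + \frac{3}{\sqrt{2} \cdot 2}\right)^{4} = \left(\frac{\left(-1 - \frac{\sqrt{6}}{5}\right)^{2}}{5} + \frac{3}{2 \sqrt{2}}\right)^{4} = \left(\frac{\left(-1 - \frac{\sqrt{6}}{5}\right)^{2}}{5} + 3 \frac{\sqrt{2}}{4}\right)^{4} = \left(\frac{\left(-1 - \frac{\sqrt{6}}{5}\right)^{2}}{5} + \frac{3 \sqrt{2}}{4}\right)^{4}$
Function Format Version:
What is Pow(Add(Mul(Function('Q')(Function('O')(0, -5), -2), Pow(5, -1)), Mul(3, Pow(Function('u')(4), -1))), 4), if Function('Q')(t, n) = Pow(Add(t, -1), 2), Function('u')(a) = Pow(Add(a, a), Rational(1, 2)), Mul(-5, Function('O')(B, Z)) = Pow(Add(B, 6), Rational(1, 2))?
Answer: Mul(Rational(1, 62500000000), Pow(Add(Mul(4, Pow(Add(5, Pow(6, Rational(1, 2))), 2)), Mul(375, Pow(2, Rational(1, 2)))), 4)) ≈ 5.1252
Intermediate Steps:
Function('O')(B, Z) = Mul(Rational(-1, 5), Pow(Add(6, B), Rational(1, 2))) (Function('O')(B, Z) = Mul(Rational(-1, 5), Pow(Add(B, 6), Rational(1, 2))) = Mul(Rational(-1, 5), Pow(Add(6, B), Rational(1, 2))))
Function('u')(a) = Mul(Pow(2, Rational(1, 2)), Pow(a, Rational(1, 2))) (Function('u')(a) = Pow(Mul(2, a), Rational(1, 2)) = Mul(Pow(2, Rational(1, 2)), Pow(a, Rational(1, 2))))
Function('Q')(t, n) = Pow(Add(-1, t), 2)
Pow(Add(Mul(Function('Q')(Function('O')(0, -5), -2), Pow(5, -1)), Mul(3, Pow(Function('u')(4), -1))), 4) = Pow(Add(Mul(Pow(Add(-1, Mul(Rational(-1, 5), Pow(Add(6, 0), Rational(1, 2)))), 2), Pow(5, -1)), Mul(3, Pow(Mul(Pow(2, Rational(1, 2)), Pow(4, Rational(1, 2))), -1))), 4) = Pow(Add(Mul(Pow(Add(-1, Mul(Rational(-1, 5), Pow(6, Rational(1, 2)))), 2), Rational(1, 5)), Mul(3, Pow(Mul(Pow(2, Rational(1, 2)), 2), -1))), 4) = Pow(Add(Mul(Rational(1, 5), Pow(Add(-1, Mul(Rational(-1, 5), Pow(6, Rational(1, 2)))), 2)), Mul(3, Pow(Mul(2, Pow(2, Rational(1, 2))), -1))), 4) = Pow(Add(Mul(Rational(1, 5), Pow(Add(-1, Mul(Rational(-1, 5), Pow(6, Rational(1, 2)))), 2)), Mul(3, Mul(Rational(1, 4), Pow(2, Rational(1, 2))))), 4) = Pow(Add(Mul(Rational(1, 5), Pow(Add(-1, Mul(Rational(-1, 5), Pow(6, Rational(1, 2)))), 2)), Mul(Rational(3, 4), Pow(2, Rational(1, 2)))), 4)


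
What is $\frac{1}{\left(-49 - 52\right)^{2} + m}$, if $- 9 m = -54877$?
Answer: $\frac{9}{146686} \approx 6.1356 \cdot 10^{-5}$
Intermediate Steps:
$m = \frac{54877}{9}$ ($m = \left(- \frac{1}{9}\right) \left(-54877\right) = \frac{54877}{9} \approx 6097.4$)
$\frac{1}{\left(-49 - 52\right)^{2} + m} = \frac{1}{\left(-49 - 52\right)^{2} + \frac{54877}{9}} = \frac{1}{\left(-101\right)^{2} + \frac{54877}{9}} = \frac{1}{10201 + \frac{54877}{9}} = \frac{1}{\frac{146686}{9}} = \frac{9}{146686}$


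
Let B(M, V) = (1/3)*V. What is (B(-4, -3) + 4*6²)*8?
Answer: 1144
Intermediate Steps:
B(M, V) = V/3 (B(M, V) = (1*(⅓))*V = V/3)
(B(-4, -3) + 4*6²)*8 = ((⅓)*(-3) + 4*6²)*8 = (-1 + 4*36)*8 = (-1 + 144)*8 = 143*8 = 1144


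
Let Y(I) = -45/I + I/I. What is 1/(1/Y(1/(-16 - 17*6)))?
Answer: 5311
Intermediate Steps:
Y(I) = 1 - 45/I (Y(I) = -45/I + 1 = 1 - 45/I)
1/(1/Y(1/(-16 - 17*6))) = 1/(1/((-45 + 1/(-16 - 17*6))/(1/(-16 - 17*6)))) = 1/(1/((-45 + 1/(-16 - 102))/(1/(-16 - 102)))) = 1/(1/((-45 + 1/(-118))/(1/(-118)))) = 1/(1/((-45 - 1/118)/(-1/118))) = 1/(1/(-118*(-5311/118))) = 1/(1/5311) = 5311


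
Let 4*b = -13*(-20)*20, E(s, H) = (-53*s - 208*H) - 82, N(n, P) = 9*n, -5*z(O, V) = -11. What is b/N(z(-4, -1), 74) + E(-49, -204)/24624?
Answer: 18278417/270864 ≈ 67.482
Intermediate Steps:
z(O, V) = 11/5 (z(O, V) = -⅕*(-11) = 11/5)
E(s, H) = -82 - 208*H - 53*s (E(s, H) = (-208*H - 53*s) - 82 = -82 - 208*H - 53*s)
b = 1300 (b = (-13*(-20)*20)/4 = (260*20)/4 = (¼)*5200 = 1300)
b/N(z(-4, -1), 74) + E(-49, -204)/24624 = 1300/((9*(11/5))) + (-82 - 208*(-204) - 53*(-49))/24624 = 1300/(99/5) + (-82 + 42432 + 2597)*(1/24624) = 1300*(5/99) + 44947*(1/24624) = 6500/99 + 44947/24624 = 18278417/270864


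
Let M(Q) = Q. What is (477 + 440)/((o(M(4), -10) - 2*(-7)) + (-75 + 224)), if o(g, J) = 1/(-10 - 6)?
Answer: 14672/2607 ≈ 5.6279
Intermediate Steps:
o(g, J) = -1/16 (o(g, J) = 1/(-16) = -1/16)
(477 + 440)/((o(M(4), -10) - 2*(-7)) + (-75 + 224)) = (477 + 440)/((-1/16 - 2*(-7)) + (-75 + 224)) = 917/((-1/16 + 14) + 149) = 917/(223/16 + 149) = 917/(2607/16) = 917*(16/2607) = 14672/2607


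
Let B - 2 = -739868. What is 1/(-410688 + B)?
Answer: -1/1150554 ≈ -8.6915e-7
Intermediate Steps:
B = -739866 (B = 2 - 739868 = -739866)
1/(-410688 + B) = 1/(-410688 - 739866) = 1/(-1150554) = -1/1150554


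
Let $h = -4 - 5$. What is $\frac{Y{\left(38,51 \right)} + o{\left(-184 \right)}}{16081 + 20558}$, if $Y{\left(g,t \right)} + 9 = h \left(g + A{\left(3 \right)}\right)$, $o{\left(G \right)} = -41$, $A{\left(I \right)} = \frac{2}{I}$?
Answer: $- \frac{398}{36639} \approx -0.010863$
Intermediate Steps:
$h = -9$
$Y{\left(g,t \right)} = -15 - 9 g$ ($Y{\left(g,t \right)} = -9 - 9 \left(g + \frac{2}{3}\right) = -9 - 9 \left(\frac{2}{3} + g\right) = -9 - \left(6 + 9 g\right) = -15 - 9 g$)
$\frac{Y{\left(38,51 \right)} + o{\left(-184 \right)}}{16081 + 20558} = \frac{\left(-15 - 342\right) - 41}{16081 + 20558} = \frac{\left(-15 - 342\right) - 41}{36639} = \left(-357 - 41\right) \frac{1}{36639} = \left(-398\right) \frac{1}{36639} = - \frac{398}{36639}$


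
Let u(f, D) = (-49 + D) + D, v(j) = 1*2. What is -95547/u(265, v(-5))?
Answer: 31849/15 ≈ 2123.3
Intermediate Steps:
v(j) = 2
u(f, D) = -49 + 2*D
-95547/u(265, v(-5)) = -95547/(-49 + 2*2) = -95547/(-49 + 4) = -95547/(-45) = -95547*(-1/45) = 31849/15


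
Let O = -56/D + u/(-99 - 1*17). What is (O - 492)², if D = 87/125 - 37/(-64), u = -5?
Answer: 401514769660028761/1398041382544 ≈ 2.8720e+5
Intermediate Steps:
D = 10193/8000 (D = 87*(1/125) - 37*(-1/64) = 87/125 + 37/64 = 10193/8000 ≈ 1.2741)
O = -51917035/1182388 (O = -56/10193/8000 - 5/(-99 - 1*17) = -56*8000/10193 - 5/(-99 - 17) = -448000/10193 - 5/(-116) = -448000/10193 - 5*(-1/116) = -448000/10193 + 5/116 = -51917035/1182388 ≈ -43.909)
(O - 492)² = (-51917035/1182388 - 492)² = (-633651931/1182388)² = 401514769660028761/1398041382544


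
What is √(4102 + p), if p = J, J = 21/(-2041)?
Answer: √17087580601/2041 ≈ 64.047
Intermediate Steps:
J = -21/2041 (J = 21*(-1/2041) = -21/2041 ≈ -0.010289)
p = -21/2041 ≈ -0.010289
√(4102 + p) = √(4102 - 21/2041) = √(8372161/2041) = √17087580601/2041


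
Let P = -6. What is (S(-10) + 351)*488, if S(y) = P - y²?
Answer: 119560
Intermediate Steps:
S(y) = -6 - y²
(S(-10) + 351)*488 = ((-6 - 1*(-10)²) + 351)*488 = ((-6 - 1*100) + 351)*488 = ((-6 - 100) + 351)*488 = (-106 + 351)*488 = 245*488 = 119560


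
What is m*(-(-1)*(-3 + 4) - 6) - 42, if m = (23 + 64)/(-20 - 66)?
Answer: -3177/86 ≈ -36.942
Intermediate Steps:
m = -87/86 (m = 87/(-86) = 87*(-1/86) = -87/86 ≈ -1.0116)
m*(-(-1)*(-3 + 4) - 6) - 42 = -87*(-(-1)*(-3 + 4) - 6)/86 - 42 = -87*(-(-1) - 6)/86 - 42 = -87*(-1*(-1) - 6)/86 - 42 = -87*(1 - 6)/86 - 42 = -87/86*(-5) - 42 = 435/86 - 42 = -3177/86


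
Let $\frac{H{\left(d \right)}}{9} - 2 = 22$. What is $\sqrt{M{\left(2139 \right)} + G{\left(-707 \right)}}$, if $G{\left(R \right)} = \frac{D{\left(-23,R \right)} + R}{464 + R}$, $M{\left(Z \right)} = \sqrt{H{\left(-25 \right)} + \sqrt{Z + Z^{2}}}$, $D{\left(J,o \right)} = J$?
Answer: $\frac{\sqrt{2190 + 729 \sqrt{2} \sqrt{108 + \sqrt{1144365}}}}{27} \approx 7.179$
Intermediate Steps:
$H{\left(d \right)} = 216$ ($H{\left(d \right)} = 18 + 9 \cdot 22 = 18 + 198 = 216$)
$M{\left(Z \right)} = \sqrt{216 + \sqrt{Z + Z^{2}}}$
$G{\left(R \right)} = \frac{-23 + R}{464 + R}$
$\sqrt{M{\left(2139 \right)} + G{\left(-707 \right)}} = \sqrt{\sqrt{216 + \sqrt{2139 \left(1 + 2139\right)}} + \frac{-23 - 707}{464 - 707}} = \sqrt{\sqrt{216 + \sqrt{2139 \cdot 2140}} + \frac{1}{-243} \left(-730\right)} = \sqrt{\sqrt{216 + \sqrt{4577460}} - - \frac{730}{243}} = \sqrt{\sqrt{216 + 2 \sqrt{1144365}} + \frac{730}{243}} = \sqrt{\frac{730}{243} + \sqrt{216 + 2 \sqrt{1144365}}}$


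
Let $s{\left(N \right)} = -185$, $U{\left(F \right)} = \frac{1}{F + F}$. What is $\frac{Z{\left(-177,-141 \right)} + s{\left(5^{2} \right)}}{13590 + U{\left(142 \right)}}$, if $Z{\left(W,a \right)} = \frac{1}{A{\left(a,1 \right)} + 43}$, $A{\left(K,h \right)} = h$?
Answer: $- \frac{577869}{42455171} \approx -0.013611$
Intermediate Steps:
$U{\left(F \right)} = \frac{1}{2 F}$
$Z{\left(W,a \right)} = \frac{1}{44}$ ($Z{\left(W,a \right)} = \frac{1}{1 + 43} = \frac{1}{44}$)
$\frac{Z{\left(-177,-141 \right)} + s{\left(5^{2} \right)}}{13590 + U{\left(142 \right)}} = \frac{\frac{1}{44} - 185}{13590 + \frac{1}{2 \cdot 142}} = - \frac{8139}{44 \left(13590 + \frac{1}{2} \cdot \frac{1}{142}\right)} = - \frac{8139}{44 \left(13590 + \frac{1}{284}\right)} = - \frac{8139}{44 \cdot \frac{3859561}{284}} = \left(- \frac{8139}{44}\right) \frac{284}{3859561} = - \frac{577869}{42455171}$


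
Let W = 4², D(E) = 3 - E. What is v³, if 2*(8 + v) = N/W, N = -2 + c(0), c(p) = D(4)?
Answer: -17373979/32768 ≈ -530.21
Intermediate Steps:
c(p) = -1 (c(p) = 3 - 1*4 = 3 - 4 = -1)
W = 16
N = -3 (N = -2 - 1 = -3)
v = -259/32 (v = -8 + (-3/16)/2 = -8 + (-3*1/16)/2 = -8 + (½)*(-3/16) = -8 - 3/32 = -259/32 ≈ -8.0938)
v³ = (-259/32)³ = -17373979/32768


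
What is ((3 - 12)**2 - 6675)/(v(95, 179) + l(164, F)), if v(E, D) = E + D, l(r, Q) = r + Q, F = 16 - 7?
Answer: -2198/149 ≈ -14.752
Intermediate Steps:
F = 9
l(r, Q) = Q + r
v(E, D) = D + E
((3 - 12)**2 - 6675)/(v(95, 179) + l(164, F)) = ((3 - 12)**2 - 6675)/((179 + 95) + (9 + 164)) = ((-9)**2 - 6675)/(274 + 173) = (81 - 6675)/447 = -6594*1/447 = -2198/149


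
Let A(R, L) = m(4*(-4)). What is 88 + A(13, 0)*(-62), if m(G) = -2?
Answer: 212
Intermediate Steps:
A(R, L) = -2
88 + A(13, 0)*(-62) = 88 - 2*(-62) = 88 + 124 = 212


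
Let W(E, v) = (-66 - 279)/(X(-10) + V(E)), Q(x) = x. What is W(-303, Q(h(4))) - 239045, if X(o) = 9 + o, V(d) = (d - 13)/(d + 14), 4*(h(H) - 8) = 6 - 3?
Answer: -2184640/9 ≈ -2.4274e+5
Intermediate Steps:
h(H) = 35/4 (h(H) = 8 + (6 - 3)/4 = 8 + (¼)*3 = 8 + ¾ = 35/4)
V(d) = (-13 + d)/(14 + d)
W(E, v) = -345/(-1 + (-13 + E)/(14 + E)) (W(E, v) = (-66 - 279)/((9 - 10) + (-13 + E)/(14 + E)) = -345/(-1 + (-13 + E)/(14 + E)))
W(-303, Q(h(4))) - 239045 = (1610/9 + (115/9)*(-303)) - 239045 = (1610/9 - 11615/3) - 239045 = -33235/9 - 239045 = -2184640/9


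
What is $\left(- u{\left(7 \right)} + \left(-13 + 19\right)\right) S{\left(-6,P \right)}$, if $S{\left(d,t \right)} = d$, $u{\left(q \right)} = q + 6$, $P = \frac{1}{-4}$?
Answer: $42$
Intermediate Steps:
$P = - \frac{1}{4} \approx -0.25$
$u{\left(q \right)} = 6 + q$
$\left(- u{\left(7 \right)} + \left(-13 + 19\right)\right) S{\left(-6,P \right)} = \left(- (6 + 7) + \left(-13 + 19\right)\right) \left(-6\right) = \left(\left(-1\right) 13 + 6\right) \left(-6\right) = \left(-13 + 6\right) \left(-6\right) = \left(-7\right) \left(-6\right) = 42$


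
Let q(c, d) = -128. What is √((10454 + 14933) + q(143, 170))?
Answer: √25259 ≈ 158.93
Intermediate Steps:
√((10454 + 14933) + q(143, 170)) = √((10454 + 14933) - 128) = √(25387 - 128) = √25259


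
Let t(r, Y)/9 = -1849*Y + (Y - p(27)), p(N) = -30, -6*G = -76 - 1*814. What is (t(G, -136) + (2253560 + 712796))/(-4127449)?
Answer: -5228578/4127449 ≈ -1.2668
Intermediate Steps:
G = 445/3 (G = -(-76 - 1*814)/6 = -(-76 - 814)/6 = -⅙*(-890) = 445/3 ≈ 148.33)
t(r, Y) = 270 - 16632*Y (t(r, Y) = 9*(-1849*Y + (Y - 1*(-30))) = 9*(-1849*Y + (Y + 30)) = 9*(-1849*Y + (30 + Y)) = 9*(30 - 1848*Y) = 270 - 16632*Y)
(t(G, -136) + (2253560 + 712796))/(-4127449) = ((270 - 16632*(-136)) + (2253560 + 712796))/(-4127449) = ((270 + 2261952) + 2966356)*(-1/4127449) = (2262222 + 2966356)*(-1/4127449) = 5228578*(-1/4127449) = -5228578/4127449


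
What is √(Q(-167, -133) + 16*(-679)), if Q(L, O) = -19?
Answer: I*√10883 ≈ 104.32*I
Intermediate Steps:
√(Q(-167, -133) + 16*(-679)) = √(-19 + 16*(-679)) = √(-19 - 10864) = √(-10883) = I*√10883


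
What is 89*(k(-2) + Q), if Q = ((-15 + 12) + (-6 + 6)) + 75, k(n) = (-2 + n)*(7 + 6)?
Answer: 1780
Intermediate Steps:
k(n) = -26 + 13*n (k(n) = (-2 + n)*13 = -26 + 13*n)
Q = 72 (Q = (-3 + 0) + 75 = -3 + 75 = 72)
89*(k(-2) + Q) = 89*((-26 + 13*(-2)) + 72) = 89*((-26 - 26) + 72) = 89*(-52 + 72) = 89*20 = 1780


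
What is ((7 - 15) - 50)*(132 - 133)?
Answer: 58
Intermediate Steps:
((7 - 15) - 50)*(132 - 133) = (-8 - 50)*(-1) = -58*(-1) = 58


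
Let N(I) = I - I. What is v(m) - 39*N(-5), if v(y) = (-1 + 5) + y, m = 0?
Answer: 4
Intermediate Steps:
v(y) = 4 + y
N(I) = 0
v(m) - 39*N(-5) = (4 + 0) - 39*0 = 4 + 0 = 4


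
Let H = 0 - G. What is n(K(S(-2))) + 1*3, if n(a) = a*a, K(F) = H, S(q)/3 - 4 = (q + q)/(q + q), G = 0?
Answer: 3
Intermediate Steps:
S(q) = 15 (S(q) = 12 + 3*((q + q)/(q + q)) = 12 + 3*((2*q)/((2*q))) = 12 + 3*((2*q)*(1/(2*q))) = 12 + 3*1 = 12 + 3 = 15)
H = 0 (H = 0 - 1*0 = 0 + 0 = 0)
K(F) = 0
n(a) = a²
n(K(S(-2))) + 1*3 = 0² + 1*3 = 0 + 3 = 3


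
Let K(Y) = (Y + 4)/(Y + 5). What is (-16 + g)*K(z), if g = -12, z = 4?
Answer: -224/9 ≈ -24.889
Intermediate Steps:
K(Y) = (4 + Y)/(5 + Y)
(-16 + g)*K(z) = (-16 - 12)*((4 + 4)/(5 + 4)) = -28*8/9 = -224/9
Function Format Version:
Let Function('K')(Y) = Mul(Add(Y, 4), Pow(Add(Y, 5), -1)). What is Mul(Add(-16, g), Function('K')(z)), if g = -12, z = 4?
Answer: Rational(-224, 9) ≈ -24.889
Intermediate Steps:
Function('K')(Y) = Mul(Pow(Add(5, Y), -1), Add(4, Y)) (Function('K')(Y) = Mul(Add(4, Y), Pow(Add(5, Y), -1)) = Mul(Pow(Add(5, Y), -1), Add(4, Y)))
Mul(Add(-16, g), Function('K')(z)) = Mul(Add(-16, -12), Mul(Pow(Add(5, 4), -1), Add(4, 4))) = Mul(-28, Mul(Pow(9, -1), 8)) = Mul(-28, Mul(Rational(1, 9), 8)) = Mul(-28, Rational(8, 9)) = Rational(-224, 9)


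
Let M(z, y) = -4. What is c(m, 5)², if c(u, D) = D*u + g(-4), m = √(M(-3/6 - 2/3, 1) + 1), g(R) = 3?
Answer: -66 + 30*I*√3 ≈ -66.0 + 51.962*I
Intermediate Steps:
m = I*√3 (m = √(-4 + 1) = √(-3) = I*√3 ≈ 1.732*I)
c(u, D) = 3 + D*u (c(u, D) = D*u + 3 = 3 + D*u)
c(m, 5)² = (3 + 5*(I*√3))² = (3 + 5*I*√3)²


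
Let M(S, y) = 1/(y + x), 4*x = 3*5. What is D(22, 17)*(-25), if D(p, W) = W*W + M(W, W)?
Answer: -599775/83 ≈ -7226.2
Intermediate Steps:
x = 15/4 (x = (3*5)/4 = (1/4)*15 = 15/4 ≈ 3.7500)
M(S, y) = 1/(15/4 + y) (M(S, y) = 1/(y + 15/4) = 1/(15/4 + y))
D(p, W) = W**2 + 4/(15 + 4*W) (D(p, W) = W*W + 4/(15 + 4*W) = W**2 + 4/(15 + 4*W))
D(22, 17)*(-25) = ((4 + 17**2*(15 + 4*17))/(15 + 4*17))*(-25) = ((4 + 289*(15 + 68))/(15 + 68))*(-25) = ((4 + 289*83)/83)*(-25) = ((4 + 23987)/83)*(-25) = ((1/83)*23991)*(-25) = (23991/83)*(-25) = -599775/83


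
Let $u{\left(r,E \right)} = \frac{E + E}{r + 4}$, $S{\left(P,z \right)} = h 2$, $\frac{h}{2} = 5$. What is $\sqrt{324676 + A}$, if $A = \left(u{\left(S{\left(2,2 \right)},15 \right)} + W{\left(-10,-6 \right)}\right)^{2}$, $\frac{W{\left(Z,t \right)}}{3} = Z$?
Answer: $\frac{\sqrt{5208041}}{4} \approx 570.53$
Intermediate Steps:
$h = 10$ ($h = 2 \cdot 5 = 10$)
$W{\left(Z,t \right)} = 3 Z$
$S{\left(P,z \right)} = 20$ ($S{\left(P,z \right)} = 10 \cdot 2 = 20$)
$u{\left(r,E \right)} = \frac{2 E}{4 + r}$
$A = \frac{13225}{16}$ ($A = \left(2 \cdot 15 \frac{1}{4 + 20} + 3 \left(-10\right)\right)^{2} = \left(2 \cdot 15 \cdot \frac{1}{24} - 30\right)^{2} = \left(\frac{5}{4} - 30\right)^{2} = \left(- \frac{115}{4}\right)^{2} = \frac{13225}{16} \approx 826.56$)
$\sqrt{324676 + A} = \sqrt{324676 + \frac{13225}{16}} = \sqrt{\frac{5208041}{16}} = \frac{\sqrt{5208041}}{4}$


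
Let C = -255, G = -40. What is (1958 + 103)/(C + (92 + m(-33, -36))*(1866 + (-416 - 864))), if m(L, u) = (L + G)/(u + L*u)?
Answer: 1187136/30885043 ≈ 0.038437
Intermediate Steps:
m(L, u) = (-40 + L)/(u + L*u) (m(L, u) = (L - 40)/(u + L*u) = (-40 + L)/(u + L*u))
(1958 + 103)/(C + (92 + m(-33, -36))*(1866 + (-416 - 864))) = (1958 + 103)/(-255 + (92 + (-40 - 33)/((-36)*(1 - 33)))*(1866 + (-416 - 864))) = 2061/(-255 + (92 - 1/36*(-73)/(-32))*(1866 - 1280)) = 2061/(-255 + (92 - 1/36*(-1/32)*(-73))*586) = 2061/(-255 + (92 - 73/1152)*586) = 2061/(-255 + (105911/1152)*586) = 2061/(-255 + 31031923/576) = 2061/(30885043/576) = 2061*(576/30885043) = 1187136/30885043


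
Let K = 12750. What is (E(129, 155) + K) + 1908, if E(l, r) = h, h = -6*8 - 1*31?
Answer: 14579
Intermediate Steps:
h = -79 (h = -48 - 31 = -79)
E(l, r) = -79
(E(129, 155) + K) + 1908 = (-79 + 12750) + 1908 = 12671 + 1908 = 14579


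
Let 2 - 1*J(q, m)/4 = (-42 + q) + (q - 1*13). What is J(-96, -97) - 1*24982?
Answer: -23986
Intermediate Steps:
J(q, m) = 228 - 8*q (J(q, m) = 8 - 4*((-42 + q) + (q - 1*13)) = 8 - 4*((-42 + q) + (q - 13)) = 8 - 4*((-42 + q) + (-13 + q)) = 8 - 4*(-55 + 2*q) = 8 + (220 - 8*q) = 228 - 8*q)
J(-96, -97) - 1*24982 = (228 - 8*(-96)) - 1*24982 = (228 + 768) - 24982 = 996 - 24982 = -23986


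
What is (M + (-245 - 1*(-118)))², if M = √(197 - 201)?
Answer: 16125 - 508*I ≈ 16125.0 - 508.0*I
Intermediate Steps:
M = 2*I (M = √(-4) = 2*I ≈ 2.0*I)
(M + (-245 - 1*(-118)))² = (2*I + (-245 - 1*(-118)))² = (2*I + (-245 + 118))² = (2*I - 127)² = (-127 + 2*I)²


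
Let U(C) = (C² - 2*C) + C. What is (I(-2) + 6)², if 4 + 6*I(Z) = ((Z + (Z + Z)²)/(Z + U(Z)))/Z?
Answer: 14641/576 ≈ 25.418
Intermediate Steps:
U(C) = C² - C
I(Z) = -⅔ + (Z + 4*Z²)/(6*Z*(Z + Z*(-1 + Z))) (I(Z) = -⅔ + (((Z + (Z + Z)²)/(Z + Z*(-1 + Z)))/Z)/6 = -⅔ + (((Z + (2*Z)²)/(Z + Z*(-1 + Z)))/Z)/6 = -⅔ + (((Z + 4*Z²)/(Z + Z*(-1 + Z)))/Z)/6 = -⅔ + ((Z + 4*Z²)/(Z*(Z + Z*(-1 + Z))))/6 = -⅔ + (Z + 4*Z²)/(6*Z*(Z + Z*(-1 + Z))))
(I(-2) + 6)² = ((⅙)*(1 - 4*(-2)*(-1 - 2))/(-2)² + 6)² = ((⅙)*(¼)*(1 - 4*(-2)*(-3)) + 6)² = ((⅙)*(¼)*(1 - 24) + 6)² = ((⅙)*(¼)*(-23) + 6)² = (-23/24 + 6)² = (121/24)² = 14641/576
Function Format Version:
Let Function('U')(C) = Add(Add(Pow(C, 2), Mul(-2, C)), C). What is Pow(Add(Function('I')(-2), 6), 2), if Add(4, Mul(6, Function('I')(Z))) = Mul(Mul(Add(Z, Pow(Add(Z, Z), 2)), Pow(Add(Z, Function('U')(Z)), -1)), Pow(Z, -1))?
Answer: Rational(14641, 576) ≈ 25.418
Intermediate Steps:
Function('U')(C) = Add(Pow(C, 2), Mul(-1, C))
Function('I')(Z) = Add(Rational(-2, 3), Mul(Rational(1, 6), Pow(Z, -1), Pow(Add(Z, Mul(Z, Add(-1, Z))), -1), Add(Z, Mul(4, Pow(Z, 2))))) (Function('I')(Z) = Add(Rational(-2, 3), Mul(Rational(1, 6), Mul(Mul(Add(Z, Pow(Add(Z, Z), 2)), Pow(Add(Z, Mul(Z, Add(-1, Z))), -1)), Pow(Z, -1)))) = Add(Rational(-2, 3), Mul(Rational(1, 6), Mul(Mul(Add(Z, Pow(Mul(2, Z), 2)), Pow(Add(Z, Mul(Z, Add(-1, Z))), -1)), Pow(Z, -1)))) = Add(Rational(-2, 3), Mul(Rational(1, 6), Mul(Mul(Add(Z, Mul(4, Pow(Z, 2))), Pow(Add(Z, Mul(Z, Add(-1, Z))), -1)), Pow(Z, -1)))) = Add(Rational(-2, 3), Mul(Rational(1, 6), Mul(Mul(Pow(Add(Z, Mul(Z, Add(-1, Z))), -1), Add(Z, Mul(4, Pow(Z, 2)))), Pow(Z, -1)))) = Add(Rational(-2, 3), Mul(Rational(1, 6), Mul(Pow(Z, -1), Pow(Add(Z, Mul(Z, Add(-1, Z))), -1), Add(Z, Mul(4, Pow(Z, 2)))))) = Add(Rational(-2, 3), Mul(Rational(1, 6), Pow(Z, -1), Pow(Add(Z, Mul(Z, Add(-1, Z))), -1), Add(Z, Mul(4, Pow(Z, 2))))))
Pow(Add(Function('I')(-2), 6), 2) = Pow(Add(Mul(Rational(1, 6), Pow(-2, -2), Add(1, Mul(-4, -2, Add(-1, -2)))), 6), 2) = Pow(Add(Mul(Rational(1, 6), Rational(1, 4), Add(1, Mul(-4, -2, -3))), 6), 2) = Pow(Add(Mul(Rational(1, 6), Rational(1, 4), Add(1, -24)), 6), 2) = Pow(Add(Mul(Rational(1, 6), Rational(1, 4), -23), 6), 2) = Pow(Add(Rational(-23, 24), 6), 2) = Pow(Rational(121, 24), 2) = Rational(14641, 576)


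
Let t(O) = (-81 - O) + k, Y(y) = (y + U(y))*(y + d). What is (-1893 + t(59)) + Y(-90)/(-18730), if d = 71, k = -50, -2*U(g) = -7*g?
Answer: -7804457/3746 ≈ -2083.4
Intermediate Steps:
U(g) = 7*g/2 (U(g) = -(-7)*g/2 = 7*g/2)
Y(y) = 9*y*(71 + y)/2 (Y(y) = (y + 7*y/2)*(y + 71) = (9*y/2)*(71 + y) = 9*y*(71 + y)/2)
t(O) = -131 - O (t(O) = (-81 - O) - 50 = -131 - O)
(-1893 + t(59)) + Y(-90)/(-18730) = (-1893 + (-131 - 1*59)) + ((9/2)*(-90)*(71 - 90))/(-18730) = (-1893 + (-131 - 59)) + ((9/2)*(-90)*(-19))*(-1/18730) = (-1893 - 190) + 7695*(-1/18730) = -2083 - 1539/3746 = -7804457/3746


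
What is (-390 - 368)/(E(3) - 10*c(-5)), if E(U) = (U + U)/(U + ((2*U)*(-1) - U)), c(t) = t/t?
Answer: 758/11 ≈ 68.909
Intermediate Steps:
c(t) = 1
E(U) = -1 (E(U) = (2*U)/(U + (-2*U - U)) = (2*U)/(U - 3*U) = (2*U)/((-2*U)) = (2*U)*(-1/(2*U)) = -1)
(-390 - 368)/(E(3) - 10*c(-5)) = (-390 - 368)/(-1 - 10*1) = -758/(-1 - 10) = -758/(-11) = -758*(-1/11) = 758/11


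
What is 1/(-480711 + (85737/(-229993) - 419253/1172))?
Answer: -269551796/129673039145949 ≈ -2.0787e-6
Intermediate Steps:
1/(-480711 + (85737/(-229993) - 419253/1172)) = 1/(-480711 + (85737*(-1/229993) - 419253*1/1172)) = 1/(-480711 + (-85737/229993 - 419253/1172)) = 1/(-480711 - 96525738993/269551796) = 1/(-129673039145949/269551796) = -269551796/129673039145949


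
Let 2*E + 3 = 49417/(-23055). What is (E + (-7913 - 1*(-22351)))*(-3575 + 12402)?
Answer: 2937703268773/23055 ≈ 1.2742e+8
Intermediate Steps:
E = -59291/23055 (E = -3/2 + (49417/(-23055))/2 = -3/2 + (49417*(-1/23055))/2 = -3/2 + (½)*(-49417/23055) = -3/2 - 49417/46110 = -59291/23055 ≈ -2.5717)
(E + (-7913 - 1*(-22351)))*(-3575 + 12402) = (-59291/23055 + (-7913 - 1*(-22351)))*(-3575 + 12402) = (-59291/23055 + (-7913 + 22351))*8827 = (-59291/23055 + 14438)*8827 = (332808799/23055)*8827 = 2937703268773/23055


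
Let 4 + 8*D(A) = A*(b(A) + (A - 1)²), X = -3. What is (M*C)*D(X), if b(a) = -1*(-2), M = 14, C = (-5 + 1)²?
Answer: -1624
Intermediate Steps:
C = 16 (C = (-4)² = 16)
b(a) = 2
D(A) = -½ + A*(2 + (-1 + A)²)/8 (D(A) = -½ + (A*(2 + (A - 1)²))/8 = -½ + (A*(2 + (-1 + A)²))/8 = -½ + A*(2 + (-1 + A)²)/8)
(M*C)*D(X) = (14*16)*(-½ + (¼)*(-3) + (⅛)*(-3)*(-1 - 3)²) = 224*(-½ - ¾ + (⅛)*(-3)*(-4)²) = 224*(-½ - ¾ + (⅛)*(-3)*16) = 224*(-½ - ¾ - 6) = 224*(-29/4) = -1624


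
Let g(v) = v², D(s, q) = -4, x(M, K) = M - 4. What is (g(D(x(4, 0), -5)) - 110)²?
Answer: 8836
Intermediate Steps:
x(M, K) = -4 + M
(g(D(x(4, 0), -5)) - 110)² = ((-4)² - 110)² = (16 - 110)² = (-94)² = 8836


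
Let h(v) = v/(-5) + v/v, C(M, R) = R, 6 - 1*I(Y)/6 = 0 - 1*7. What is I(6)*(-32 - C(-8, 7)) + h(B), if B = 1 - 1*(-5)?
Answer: -15211/5 ≈ -3042.2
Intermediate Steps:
I(Y) = 78 (I(Y) = 36 - 6*(0 - 1*7) = 36 - 6*(0 - 7) = 36 - 6*(-7) = 36 + 42 = 78)
B = 6 (B = 1 + 5 = 6)
h(v) = 1 - v/5 (h(v) = v*(-1/5) + 1 = -v/5 + 1 = 1 - v/5)
I(6)*(-32 - C(-8, 7)) + h(B) = 78*(-32 - 1*7) + (1 - 1/5*6) = 78*(-32 - 7) + (1 - 6/5) = 78*(-39) - 1/5 = -3042 - 1/5 = -15211/5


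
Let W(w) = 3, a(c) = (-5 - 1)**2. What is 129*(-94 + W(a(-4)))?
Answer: -11739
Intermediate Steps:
a(c) = 36 (a(c) = (-6)**2 = 36)
129*(-94 + W(a(-4))) = 129*(-94 + 3) = 129*(-91) = -11739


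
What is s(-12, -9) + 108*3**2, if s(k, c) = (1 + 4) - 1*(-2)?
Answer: 979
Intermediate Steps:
s(k, c) = 7 (s(k, c) = 5 + 2 = 7)
s(-12, -9) + 108*3**2 = 7 + 108*3**2 = 7 + 108*9 = 7 + 972 = 979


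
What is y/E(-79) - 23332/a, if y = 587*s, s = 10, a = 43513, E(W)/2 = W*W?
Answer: -17904357/271564633 ≈ -0.065930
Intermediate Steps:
E(W) = 2*W² (E(W) = 2*(W*W) = 2*W²)
y = 5870 (y = 587*10 = 5870)
y/E(-79) - 23332/a = 5870/((2*(-79)²)) - 23332/43513 = 5870/((2*6241)) - 23332*1/43513 = 5870/12482 - 23332/43513 = 5870*(1/12482) - 23332/43513 = 2935/6241 - 23332/43513 = -17904357/271564633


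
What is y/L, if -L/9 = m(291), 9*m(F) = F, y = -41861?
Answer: 41861/291 ≈ 143.85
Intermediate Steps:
m(F) = F/9
L = -291 ≈ -291.00
y/L = -41861/(-291) = -41861*(-1/291) = 41861/291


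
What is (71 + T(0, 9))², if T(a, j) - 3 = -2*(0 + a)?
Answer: 5476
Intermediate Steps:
T(a, j) = 3 - 2*a (T(a, j) = 3 - 2*(0 + a) = 3 - 2*a)
(71 + T(0, 9))² = (71 + (3 - 2*0))² = (71 + (3 + 0))² = (71 + 3)² = 74² = 5476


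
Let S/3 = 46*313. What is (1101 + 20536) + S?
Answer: 64831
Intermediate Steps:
S = 43194 (S = 3*(46*313) = 3*14398 = 43194)
(1101 + 20536) + S = (1101 + 20536) + 43194 = 21637 + 43194 = 64831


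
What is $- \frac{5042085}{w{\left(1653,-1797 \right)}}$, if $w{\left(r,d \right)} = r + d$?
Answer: $\frac{1680695}{48} \approx 35015.0$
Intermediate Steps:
$w{\left(r,d \right)} = d + r$
$- \frac{5042085}{w{\left(1653,-1797 \right)}} = - \frac{5042085}{-1797 + 1653} = - \frac{5042085}{-144} = \left(-5042085\right) \left(- \frac{1}{144}\right) = \frac{1680695}{48}$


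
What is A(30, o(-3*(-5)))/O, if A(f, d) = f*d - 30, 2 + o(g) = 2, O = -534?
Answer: 5/89 ≈ 0.056180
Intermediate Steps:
o(g) = 0 (o(g) = -2 + 2 = 0)
A(f, d) = -30 + d*f (A(f, d) = d*f - 30 = -30 + d*f)
A(30, o(-3*(-5)))/O = (-30 + 0*30)/(-534) = (-30 + 0)*(-1/534) = -30*(-1/534) = 5/89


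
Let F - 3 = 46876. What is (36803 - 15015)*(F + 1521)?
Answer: 1054539200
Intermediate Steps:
F = 46879 (F = 3 + 46876 = 46879)
(36803 - 15015)*(F + 1521) = (36803 - 15015)*(46879 + 1521) = 21788*48400 = 1054539200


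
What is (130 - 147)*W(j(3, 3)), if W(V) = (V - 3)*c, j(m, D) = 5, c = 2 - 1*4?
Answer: 68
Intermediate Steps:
c = -2 (c = 2 - 4 = -2)
W(V) = 6 - 2*V (W(V) = (V - 3)*(-2) = (-3 + V)*(-2) = 6 - 2*V)
(130 - 147)*W(j(3, 3)) = (130 - 147)*(6 - 2*5) = -17*(6 - 10) = -17*(-4) = 68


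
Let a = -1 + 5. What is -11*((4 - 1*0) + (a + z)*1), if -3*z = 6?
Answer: -66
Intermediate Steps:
z = -2 (z = -⅓*6 = -2)
a = 4
-11*((4 - 1*0) + (a + z)*1) = -11*((4 - 1*0) + (4 - 2)*1) = -11*((4 + 0) + 2*1) = -11*(4 + 2) = -11*6 = -66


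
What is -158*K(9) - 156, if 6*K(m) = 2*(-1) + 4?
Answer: -626/3 ≈ -208.67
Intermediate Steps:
K(m) = 1/3 (K(m) = (2*(-1) + 4)/6 = (-2 + 4)/6 = (1/6)*2 = 1/3)
-158*K(9) - 156 = -158*1/3 - 156 = -158/3 - 156 = -626/3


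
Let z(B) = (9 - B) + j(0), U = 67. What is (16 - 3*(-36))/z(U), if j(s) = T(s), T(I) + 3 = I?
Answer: -124/61 ≈ -2.0328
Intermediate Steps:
T(I) = -3 + I
j(s) = -3 + s
z(B) = 6 - B (z(B) = (9 - B) + (-3 + 0) = (9 - B) - 3 = 6 - B)
(16 - 3*(-36))/z(U) = (16 - 3*(-36))/(6 - 1*67) = (16 + 108)/(6 - 67) = 124/(-61) = 124*(-1/61) = -124/61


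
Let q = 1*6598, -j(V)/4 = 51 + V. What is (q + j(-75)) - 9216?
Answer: -2522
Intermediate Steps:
j(V) = -204 - 4*V (j(V) = -4*(51 + V) = -204 - 4*V)
q = 6598
(q + j(-75)) - 9216 = (6598 + (-204 - 4*(-75))) - 9216 = (6598 + (-204 + 300)) - 9216 = (6598 + 96) - 9216 = 6694 - 9216 = -2522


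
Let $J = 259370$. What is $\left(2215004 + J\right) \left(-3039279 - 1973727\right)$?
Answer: $-12404051708244$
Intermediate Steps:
$\left(2215004 + J\right) \left(-3039279 - 1973727\right) = \left(2215004 + 259370\right) \left(-3039279 - 1973727\right) = 2474374 \left(-5013006\right) = -12404051708244$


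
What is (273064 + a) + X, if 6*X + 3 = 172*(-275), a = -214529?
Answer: 303907/6 ≈ 50651.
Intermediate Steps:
X = -47303/6 (X = -½ + (172*(-275))/6 = -½ + (⅙)*(-47300) = -½ - 23650/3 = -47303/6 ≈ -7883.8)
(273064 + a) + X = (273064 - 214529) - 47303/6 = 58535 - 47303/6 = 303907/6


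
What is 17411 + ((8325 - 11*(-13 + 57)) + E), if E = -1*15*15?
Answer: 25027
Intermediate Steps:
E = -225 (E = -15*15 = -225)
17411 + ((8325 - 11*(-13 + 57)) + E) = 17411 + ((8325 - 11*(-13 + 57)) - 225) = 17411 + ((8325 - 11*44) - 225) = 17411 + ((8325 - 484) - 225) = 17411 + (7841 - 225) = 17411 + 7616 = 25027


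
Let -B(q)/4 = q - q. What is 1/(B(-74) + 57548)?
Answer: 1/57548 ≈ 1.7377e-5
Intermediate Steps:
B(q) = 0 (B(q) = -4*(q - q) = -4*0 = 0)
1/(B(-74) + 57548) = 1/(0 + 57548) = 1/57548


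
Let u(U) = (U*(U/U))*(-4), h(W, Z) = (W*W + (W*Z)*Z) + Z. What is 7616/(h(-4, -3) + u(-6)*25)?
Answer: 7616/577 ≈ 13.199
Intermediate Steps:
h(W, Z) = Z + W² + W*Z² (h(W, Z) = (W² + W*Z²) + Z = Z + W² + W*Z²)
u(U) = -4*U (u(U) = (U*1)*(-4) = U*(-4) = -4*U)
7616/(h(-4, -3) + u(-6)*25) = 7616/((-3 + (-4)² - 4*(-3)²) - 4*(-6)*25) = 7616/((-3 + 16 - 4*9) + 24*25) = 7616/((-3 + 16 - 36) + 600) = 7616/(-23 + 600) = 7616/577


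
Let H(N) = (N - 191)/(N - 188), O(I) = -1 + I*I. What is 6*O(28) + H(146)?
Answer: 65787/14 ≈ 4699.1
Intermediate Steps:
O(I) = -1 + I²
H(N) = (-191 + N)/(-188 + N)
6*O(28) + H(146) = 6*(-1 + 28²) + (-191 + 146)/(-188 + 146) = 6*(-1 + 784) - 45/(-42) = 6*783 - 1/42*(-45) = 4698 + 15/14 = 65787/14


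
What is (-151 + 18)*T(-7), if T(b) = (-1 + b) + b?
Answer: 1995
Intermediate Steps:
T(b) = -1 + 2*b
(-151 + 18)*T(-7) = (-151 + 18)*(-1 + 2*(-7)) = -133*(-1 - 14) = -133*(-15) = 1995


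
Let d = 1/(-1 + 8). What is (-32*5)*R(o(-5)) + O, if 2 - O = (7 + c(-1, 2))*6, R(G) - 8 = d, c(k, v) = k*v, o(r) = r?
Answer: -9316/7 ≈ -1330.9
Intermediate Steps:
d = ⅐ (d = 1/7 = ⅐ ≈ 0.14286)
R(G) = 57/7 (R(G) = 8 + ⅐ = 57/7)
O = -28 (O = 2 - (7 - 1*2)*6 = 2 - (7 - 2)*6 = 2 - 5*6 = 2 - 1*30 = 2 - 30 = -28)
(-32*5)*R(o(-5)) + O = -32*5*(57/7) - 28 = -160*57/7 - 28 = -9120/7 - 28 = -9316/7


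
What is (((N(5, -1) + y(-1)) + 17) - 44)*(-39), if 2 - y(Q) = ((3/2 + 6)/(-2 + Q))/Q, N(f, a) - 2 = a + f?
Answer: 1677/2 ≈ 838.50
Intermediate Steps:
N(f, a) = 2 + a + f (N(f, a) = 2 + (a + f) = 2 + a + f)
y(Q) = 2 - 15/(2*Q*(-2 + Q)) (y(Q) = 2 - (3/2 + 6)/(-2 + Q)/Q = 2 - 15/(2*(-2 + Q))/Q = 2 - 15/(2*Q*(-2 + Q)))
(((N(5, -1) + y(-1)) + 17) - 44)*(-39) = ((((2 - 1 + 5) + (1/2)*(-15 - 8*(-1) + 4*(-1)**2)/(-1*(-2 - 1))) + 17) - 44)*(-39) = (((6 + (1/2)*(-1)*(-15 + 8 + 4*1)/(-3)) + 17) - 44)*(-39) = (((6 + (1/2)*(-1)*(-1/3)*(-15 + 8 + 4)) + 17) - 44)*(-39) = (((6 + (1/2)*(-1)*(-1/3)*(-3)) + 17) - 44)*(-39) = (((6 - 1/2) + 17) - 44)*(-39) = ((11/2 + 17) - 44)*(-39) = (45/2 - 44)*(-39) = -43/2*(-39) = 1677/2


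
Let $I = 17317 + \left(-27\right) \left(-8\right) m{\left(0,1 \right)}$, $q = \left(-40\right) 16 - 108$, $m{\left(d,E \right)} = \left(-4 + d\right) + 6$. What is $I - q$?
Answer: $18497$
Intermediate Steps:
$m{\left(d,E \right)} = 2 + d$
$q = -748$ ($q = -640 - 108 = -748$)
$I = 17749$ ($I = 17317 + \left(-27\right) \left(-8\right) \left(2 + 0\right) = 17317 + 216 \cdot 2 = 17317 + 432 = 17749$)
$I - q = 17749 - -748 = 17749 + 748 = 18497$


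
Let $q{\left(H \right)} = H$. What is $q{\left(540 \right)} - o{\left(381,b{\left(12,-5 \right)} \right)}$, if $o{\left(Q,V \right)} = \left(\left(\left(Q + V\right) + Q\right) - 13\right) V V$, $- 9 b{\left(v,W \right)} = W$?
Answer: $\frac{225010}{729} \approx 308.66$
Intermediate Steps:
$b{\left(v,W \right)} = - \frac{W}{9}$
$o{\left(Q,V \right)} = V^{2} \left(-13 + V + 2 Q\right)$ ($o{\left(Q,V \right)} = \left(\left(V + 2 Q\right) - 13\right) V^{2} = \left(-13 + V + 2 Q\right) V^{2} = V^{2} \left(-13 + V + 2 Q\right)$)
$q{\left(540 \right)} - o{\left(381,b{\left(12,-5 \right)} \right)} = 540 - \left(\left(- \frac{1}{9}\right) \left(-5\right)\right)^{2} \left(-13 - - \frac{5}{9} + 2 \cdot 381\right) = 540 - \left(\frac{5}{9}\right)^{2} \left(-13 + \frac{5}{9} + 762\right) = 540 - \frac{25}{81} \cdot \frac{6746}{9} = 540 - \frac{168650}{729} = \frac{225010}{729}$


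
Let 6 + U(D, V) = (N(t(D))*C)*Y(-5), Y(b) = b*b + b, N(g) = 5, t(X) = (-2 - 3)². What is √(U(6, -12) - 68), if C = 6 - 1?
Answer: √426 ≈ 20.640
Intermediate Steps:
t(X) = 25 (t(X) = (-5)² = 25)
Y(b) = b + b² (Y(b) = b² + b = b + b²)
C = 5
U(D, V) = 494 (U(D, V) = -6 + (5*5)*(-5*(1 - 5)) = -6 + 25*(-5*(-4)) = -6 + 25*20 = -6 + 500 = 494)
√(U(6, -12) - 68) = √(494 - 68) = √426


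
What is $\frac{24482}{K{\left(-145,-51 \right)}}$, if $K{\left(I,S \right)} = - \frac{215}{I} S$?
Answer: $- \frac{709978}{2193} \approx -323.75$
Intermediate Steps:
$K{\left(I,S \right)} = - \frac{215 S}{I}$
$\frac{24482}{K{\left(-145,-51 \right)}} = \frac{24482}{\left(-215\right) \left(-51\right) \frac{1}{-145}} = \frac{24482}{\left(-215\right) \left(-51\right) \left(- \frac{1}{145}\right)} = \frac{24482}{- \frac{2193}{29}} = 24482 \left(- \frac{29}{2193}\right) = - \frac{709978}{2193}$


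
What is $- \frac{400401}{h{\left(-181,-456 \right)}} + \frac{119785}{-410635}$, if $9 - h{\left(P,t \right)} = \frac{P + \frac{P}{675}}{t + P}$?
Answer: $- \frac{1087636372477216}{23674175401} \approx -45942.0$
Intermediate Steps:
$h{\left(P,t \right)} = 9 - \frac{676 P}{675 \left(P + t\right)}$ ($h{\left(P,t \right)} = 9 - \frac{P + \frac{P}{675}}{t + P} = 9 - \frac{P + P \frac{1}{675}}{P + t} = 9 - \frac{P + \frac{P}{675}}{P + t} = 9 - \frac{\frac{676}{675} P}{P + t} = 9 - \frac{676 P}{675 \left(P + t\right)}$)
$- \frac{400401}{h{\left(-181,-456 \right)}} + \frac{119785}{-410635} = - \frac{400401}{\frac{1}{-181 - 456} \left(9 \left(-456\right) + \frac{5399}{675} \left(-181\right)\right)} + \frac{119785}{-410635} = - \frac{400401}{\frac{1}{-637} \left(-4104 - \frac{977219}{675}\right)} + 119785 \left(- \frac{1}{410635}\right) = - \frac{400401}{\left(- \frac{1}{637}\right) \left(- \frac{3747419}{675}\right)} - \frac{23957}{82127} = - \frac{400401}{\frac{288263}{33075}} - \frac{23957}{82127} = \left(-400401\right) \frac{33075}{288263} - \frac{23957}{82127} = - \frac{13243263075}{288263} - \frac{23957}{82127} = - \frac{1087636372477216}{23674175401}$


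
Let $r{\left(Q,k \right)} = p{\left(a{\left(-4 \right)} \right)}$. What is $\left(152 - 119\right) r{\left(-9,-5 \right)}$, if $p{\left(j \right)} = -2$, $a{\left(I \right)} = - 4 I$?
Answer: $-66$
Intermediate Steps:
$r{\left(Q,k \right)} = -2$
$\left(152 - 119\right) r{\left(-9,-5 \right)} = \left(152 - 119\right) \left(-2\right) = 33 \left(-2\right) = -66$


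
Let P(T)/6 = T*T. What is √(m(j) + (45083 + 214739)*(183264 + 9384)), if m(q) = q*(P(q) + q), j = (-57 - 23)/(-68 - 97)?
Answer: 4*√412224399070847/363 ≈ 2.2373e+5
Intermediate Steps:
P(T) = 6*T² (P(T) = 6*(T*T) = 6*T²)
j = 16/33 (j = -80/(-165) = -80*(-1/165) = 16/33 ≈ 0.48485)
m(q) = q*(q + 6*q²) (m(q) = q*(6*q² + q) = q*(q + 6*q²))
√(m(j) + (45083 + 214739)*(183264 + 9384)) = √((16/33)²*(1 + 6*(16/33)) + (45083 + 214739)*(183264 + 9384)) = √(256*(1 + 32/11)/1089 + 259822*192648) = √((256/1089)*(43/11) + 50054188656) = √(11008/11979 + 50054188656) = √(599599125921232/11979) = 4*√412224399070847/363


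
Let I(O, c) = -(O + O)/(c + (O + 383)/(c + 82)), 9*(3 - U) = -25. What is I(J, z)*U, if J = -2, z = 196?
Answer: 57824/493821 ≈ 0.11710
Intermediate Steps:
U = 52/9 (U = 3 - ⅑*(-25) = 3 + 25/9 = 52/9 ≈ 5.7778)
I(O, c) = -2*O/(c + (383 + O)/(82 + c))
I(J, z)*U = -2*(-2)*(82 + 196)/(383 - 2 + 196² + 82*196)*(52/9) = -2*(-2)*278/(383 - 2 + 38416 + 16072)*(52/9) = -2*(-2)*278/54869*(52/9) = -2*(-2)*1/54869*278*(52/9) = (1112/54869)*(52/9) = 57824/493821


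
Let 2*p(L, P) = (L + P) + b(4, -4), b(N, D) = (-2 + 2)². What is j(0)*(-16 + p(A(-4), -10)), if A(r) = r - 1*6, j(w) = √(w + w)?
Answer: 0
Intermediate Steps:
b(N, D) = 0 (b(N, D) = 0² = 0)
j(w) = √2*√w (j(w) = √(2*w) = √2*√w)
A(r) = -6 + r (A(r) = r - 6 = -6 + r)
p(L, P) = L/2 + P/2 (p(L, P) = ((L + P) + 0)/2 = (L + P)/2 = L/2 + P/2)
j(0)*(-16 + p(A(-4), -10)) = (√2*√0)*(-16 + ((-6 - 4)/2 + (½)*(-10))) = (√2*0)*(-16 + ((½)*(-10) - 5)) = 0*(-16 + (-5 - 5)) = 0*(-16 - 10) = 0*(-26) = 0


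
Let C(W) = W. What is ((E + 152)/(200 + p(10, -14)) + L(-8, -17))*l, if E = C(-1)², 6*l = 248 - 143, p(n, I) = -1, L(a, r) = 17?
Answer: 61880/199 ≈ 310.95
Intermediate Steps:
l = 35/2 (l = (248 - 143)/6 = (⅙)*105 = 35/2 ≈ 17.500)
E = 1 (E = (-1)² = 1)
((E + 152)/(200 + p(10, -14)) + L(-8, -17))*l = ((1 + 152)/(200 - 1) + 17)*(35/2) = (153/199 + 17)*(35/2) = (3536/199)*(35/2) = 61880/199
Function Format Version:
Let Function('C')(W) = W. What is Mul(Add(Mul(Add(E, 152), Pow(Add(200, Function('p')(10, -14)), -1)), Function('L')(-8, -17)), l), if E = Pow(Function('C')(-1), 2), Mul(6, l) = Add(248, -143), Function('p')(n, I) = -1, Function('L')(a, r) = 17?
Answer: Rational(61880, 199) ≈ 310.95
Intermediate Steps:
l = Rational(35, 2) (l = Mul(Rational(1, 6), Add(248, -143)) = Mul(Rational(1, 6), 105) = Rational(35, 2) ≈ 17.500)
E = 1 (E = Pow(-1, 2) = 1)
Mul(Add(Mul(Add(E, 152), Pow(Add(200, Function('p')(10, -14)), -1)), Function('L')(-8, -17)), l) = Mul(Add(Mul(Add(1, 152), Pow(Add(200, -1), -1)), 17), Rational(35, 2)) = Mul(Add(Mul(153, Pow(199, -1)), 17), Rational(35, 2)) = Mul(Add(Mul(153, Rational(1, 199)), 17), Rational(35, 2)) = Mul(Add(Rational(153, 199), 17), Rational(35, 2)) = Mul(Rational(3536, 199), Rational(35, 2)) = Rational(61880, 199)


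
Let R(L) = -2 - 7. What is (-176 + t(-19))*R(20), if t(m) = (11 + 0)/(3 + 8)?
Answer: 1575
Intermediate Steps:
t(m) = 1 (t(m) = 11/11 = 11*(1/11) = 1)
R(L) = -9
(-176 + t(-19))*R(20) = (-176 + 1)*(-9) = -175*(-9) = 1575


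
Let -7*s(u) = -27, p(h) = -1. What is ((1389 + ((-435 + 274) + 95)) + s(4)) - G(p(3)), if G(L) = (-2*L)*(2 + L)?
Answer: 9274/7 ≈ 1324.9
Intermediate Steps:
s(u) = 27/7 (s(u) = -⅐*(-27) = 27/7)
G(L) = -2*L*(2 + L)
((1389 + ((-435 + 274) + 95)) + s(4)) - G(p(3)) = ((1389 + ((-435 + 274) + 95)) + 27/7) - (-2)*(-1)*(2 - 1) = ((1389 + (-161 + 95)) + 27/7) - (-2)*(-1) = ((1389 - 66) + 27/7) - 1*2 = (1323 + 27/7) - 2 = 9288/7 - 2 = 9274/7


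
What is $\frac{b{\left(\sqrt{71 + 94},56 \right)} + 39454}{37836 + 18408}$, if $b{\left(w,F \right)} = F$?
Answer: $\frac{6585}{9374} \approx 0.70247$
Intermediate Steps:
$\frac{b{\left(\sqrt{71 + 94},56 \right)} + 39454}{37836 + 18408} = \frac{56 + 39454}{37836 + 18408} = \frac{39510}{56244} = 39510 \cdot \frac{1}{56244} = \frac{6585}{9374}$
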